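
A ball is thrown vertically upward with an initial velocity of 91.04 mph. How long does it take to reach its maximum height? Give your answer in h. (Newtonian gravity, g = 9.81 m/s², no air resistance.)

v₀ = 91.04 mph × 0.44704 = 40.6985 m/s
t_up = v₀ / g = 40.6985 / 9.81 = 4.14867 s
t_up = 4.14867 s / 3600.0 = 0.001152 h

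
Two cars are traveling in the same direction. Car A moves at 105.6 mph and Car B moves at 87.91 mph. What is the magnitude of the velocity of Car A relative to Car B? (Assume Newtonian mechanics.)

v_rel = |v_A - v_B| = |105.6 - 87.91| = 17.69 mph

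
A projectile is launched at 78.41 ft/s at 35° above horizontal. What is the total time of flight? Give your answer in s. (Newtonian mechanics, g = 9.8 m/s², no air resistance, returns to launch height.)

v₀ = 78.41 ft/s × 0.3048 = 23.8994 m/s
T = 2 × v₀ × sin(θ) / g = 2 × 23.8994 × sin(35°) / 9.8 = 2 × 23.8994 × 0.573576 / 9.8 = 2.798 s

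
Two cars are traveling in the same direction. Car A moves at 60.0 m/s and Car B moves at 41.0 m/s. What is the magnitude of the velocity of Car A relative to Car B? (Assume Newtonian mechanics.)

v_rel = |v_A - v_B| = |60.0 - 41.0| = 19.0 m/s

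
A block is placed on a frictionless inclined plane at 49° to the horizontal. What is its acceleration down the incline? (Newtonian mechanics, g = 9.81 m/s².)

a = g sin(θ) = 9.81 × sin(49°) = 9.81 × 0.7547 = 7.4 m/s²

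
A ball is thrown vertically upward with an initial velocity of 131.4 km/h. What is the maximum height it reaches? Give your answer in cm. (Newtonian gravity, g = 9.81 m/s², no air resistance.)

v₀ = 131.4 km/h × 0.2777777777777778 = 36.5 m/s
h_max = v₀² / (2g) = 36.5² / (2 × 9.81) = 1332.25 / 19.62 = 67.9027 m
h_max = 67.9027 m / 0.01 = 6790 cm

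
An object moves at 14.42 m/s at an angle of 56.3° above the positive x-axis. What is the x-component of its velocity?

vₓ = v cos(θ) = 14.42 × cos(56.3°) = 8.0 m/s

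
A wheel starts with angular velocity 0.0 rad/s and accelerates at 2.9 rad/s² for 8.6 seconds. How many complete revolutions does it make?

θ = ω₀t + ½αt² = 0.0×8.6 + ½×2.9×8.6² = 107.242 rad
Total revolutions = θ/(2π) = 107.242/(2π) = 17.07
Complete revolutions = ⌊17.07⌋ = 17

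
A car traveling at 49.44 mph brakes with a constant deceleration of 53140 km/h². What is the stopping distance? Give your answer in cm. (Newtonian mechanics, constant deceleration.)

v₀ = 49.44 mph × 0.44704 = 22.1017 m/s
a = 53140 km/h² × 7.716049382716049e-05 = 4.10031 m/s²
d = v₀² / (2a) = 22.1017² / (2 × 4.10031) = 488.485 / 8.20062 = 59.5668 m
d = 59.5668 m / 0.01 = 5957 cm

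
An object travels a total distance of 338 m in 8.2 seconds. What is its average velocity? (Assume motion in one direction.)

v_avg = Δd / Δt = 338 / 8.2 = 41.22 m/s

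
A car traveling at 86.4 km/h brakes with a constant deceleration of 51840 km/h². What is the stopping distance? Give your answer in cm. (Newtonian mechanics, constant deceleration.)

v₀ = 86.4 km/h × 0.2777777777777778 = 24.0 m/s
a = 51840 km/h² × 7.716049382716049e-05 = 4.0 m/s²
d = v₀² / (2a) = 24.0² / (2 × 4.0) = 576.0 / 8.0 = 72.0 m
d = 72.0 m / 0.01 = 7200 cm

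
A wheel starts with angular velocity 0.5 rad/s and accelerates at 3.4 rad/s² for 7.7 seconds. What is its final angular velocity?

ω = ω₀ + αt = 0.5 + 3.4 × 7.7 = 26.68 rad/s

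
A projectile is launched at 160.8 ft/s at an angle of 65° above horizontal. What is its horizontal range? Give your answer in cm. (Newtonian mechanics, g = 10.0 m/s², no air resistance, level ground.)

v₀ = 160.8 ft/s × 0.3048 = 49.0118 m/s
R = v₀² × sin(2θ) / g = 49.0118² × sin(2 × 65°) / 10.0 = 2402.16 × 0.766044 / 10.0 = 184.016 m
R = 184.016 m / 0.01 = 18400 cm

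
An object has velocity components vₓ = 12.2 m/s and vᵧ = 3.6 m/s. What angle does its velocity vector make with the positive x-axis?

θ = arctan(vᵧ/vₓ) = arctan(3.6/12.2) = 16.44°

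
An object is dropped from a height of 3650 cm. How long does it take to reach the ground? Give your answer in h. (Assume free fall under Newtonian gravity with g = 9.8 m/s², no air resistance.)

h = 3650 cm × 0.01 = 36.5 m
t = √(2h/g) = √(2 × 36.5 / 9.8) = 2.72928 s
t = 2.72928 s / 3600.0 = 0.0007581 h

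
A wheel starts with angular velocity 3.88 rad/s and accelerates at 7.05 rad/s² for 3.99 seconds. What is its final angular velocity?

ω = ω₀ + αt = 3.88 + 7.05 × 3.99 = 32.01 rad/s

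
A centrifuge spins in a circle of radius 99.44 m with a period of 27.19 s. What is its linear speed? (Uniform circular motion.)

v = 2πr/T = 2π×99.44/27.19 = 22.98 m/s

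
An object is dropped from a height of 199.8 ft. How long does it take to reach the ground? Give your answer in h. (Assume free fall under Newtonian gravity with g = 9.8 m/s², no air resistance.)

h = 199.8 ft × 0.3048 = 60.899 m
t = √(2h/g) = √(2 × 60.899 / 9.8) = 3.52539 s
t = 3.52539 s / 3600.0 = 0.0009793 h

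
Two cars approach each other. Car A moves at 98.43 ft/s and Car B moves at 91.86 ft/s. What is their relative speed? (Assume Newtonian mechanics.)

v_rel = v_A + v_B = 98.43 + 91.86 = 190.29 ft/s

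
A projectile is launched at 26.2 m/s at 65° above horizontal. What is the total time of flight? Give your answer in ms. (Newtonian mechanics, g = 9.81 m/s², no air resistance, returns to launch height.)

T = 2 × v₀ × sin(θ) / g = 2 × 26.2 × sin(65°) / 9.81 = 2 × 26.2 × 0.906308 / 9.81 = 4.84103 s
T = 4.84103 s / 0.001 = 4841 ms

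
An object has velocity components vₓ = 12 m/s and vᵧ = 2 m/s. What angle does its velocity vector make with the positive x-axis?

θ = arctan(vᵧ/vₓ) = arctan(2/12) = 9.46°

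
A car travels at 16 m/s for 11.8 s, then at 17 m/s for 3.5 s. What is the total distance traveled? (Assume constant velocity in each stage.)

d₁ = v₁t₁ = 16 × 11.8 = 188.8 m
d₂ = v₂t₂ = 17 × 3.5 = 59.5 m
d_total = 188.8 + 59.5 = 248.3 m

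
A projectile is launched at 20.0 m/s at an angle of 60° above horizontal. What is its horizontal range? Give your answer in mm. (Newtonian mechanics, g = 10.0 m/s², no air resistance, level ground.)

R = v₀² × sin(2θ) / g = 20.0² × sin(2 × 60°) / 10.0 = 400.0 × 0.866025 / 10.0 = 34.641 m
R = 34.641 m / 0.001 = 34640 mm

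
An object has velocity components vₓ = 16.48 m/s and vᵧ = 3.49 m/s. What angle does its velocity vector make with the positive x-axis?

θ = arctan(vᵧ/vₓ) = arctan(3.49/16.48) = 11.96°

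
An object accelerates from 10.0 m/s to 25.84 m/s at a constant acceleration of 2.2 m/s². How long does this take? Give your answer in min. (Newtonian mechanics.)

t = (v - v₀) / a = (25.84 - 10.0) / 2.2 = 7.2 s
t = 7.2 s / 60.0 = 0.12 min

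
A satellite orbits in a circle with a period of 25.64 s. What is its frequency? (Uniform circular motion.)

f = 1/T = 1/25.64 = 0.039 Hz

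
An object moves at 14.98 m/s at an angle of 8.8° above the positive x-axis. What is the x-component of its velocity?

vₓ = v cos(θ) = 14.98 × cos(8.8°) = 14.8 m/s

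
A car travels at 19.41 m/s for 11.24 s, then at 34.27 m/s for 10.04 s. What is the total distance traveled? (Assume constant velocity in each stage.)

d₁ = v₁t₁ = 19.41 × 11.24 = 218.1684 m
d₂ = v₂t₂ = 34.27 × 10.04 = 344.0708 m
d_total = 218.1684 + 344.0708 = 562.24 m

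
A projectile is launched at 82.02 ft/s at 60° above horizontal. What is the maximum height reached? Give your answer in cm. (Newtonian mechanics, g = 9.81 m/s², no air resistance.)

v₀ = 82.02 ft/s × 0.3048 = 24.9997 m/s
H = v₀² × sin²(θ) / (2g) = 24.9997² × sin(60°)² / (2 × 9.81) = 624.985 × 0.75 / 19.62 = 23.8909 m
H = 23.8909 m / 0.01 = 2389 cm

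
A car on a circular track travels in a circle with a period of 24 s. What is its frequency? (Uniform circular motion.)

f = 1/T = 1/24 = 0.0417 Hz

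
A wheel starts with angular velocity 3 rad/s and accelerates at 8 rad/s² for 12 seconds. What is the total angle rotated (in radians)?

θ = ω₀t + ½αt² = 3×12 + ½×8×12² = 612.0 rad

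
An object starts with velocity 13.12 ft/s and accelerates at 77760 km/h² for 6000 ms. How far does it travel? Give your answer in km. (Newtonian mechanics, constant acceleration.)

v₀ = 13.12 ft/s × 0.3048 = 3.99898 m/s
a = 77760 km/h² × 7.716049382716049e-05 = 6.0 m/s²
t = 6000 ms × 0.001 = 6.0 s
d = v₀ × t + ½ × a × t² = 3.99898 × 6.0 + 0.5 × 6.0 × 6.0² = 131.994 m
d = 131.994 m / 1000.0 = 0.132 km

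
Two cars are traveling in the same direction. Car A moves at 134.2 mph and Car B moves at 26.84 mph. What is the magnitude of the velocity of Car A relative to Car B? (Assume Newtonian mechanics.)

v_rel = |v_A - v_B| = |134.2 - 26.84| = 107.36 mph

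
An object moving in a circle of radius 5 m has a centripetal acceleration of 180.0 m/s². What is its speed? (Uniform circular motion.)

v = √(a_c × r) = √(180.0 × 5) = 30.0 m/s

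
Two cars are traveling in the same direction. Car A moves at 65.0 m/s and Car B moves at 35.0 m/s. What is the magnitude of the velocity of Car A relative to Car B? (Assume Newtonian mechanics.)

v_rel = |v_A - v_B| = |65.0 - 35.0| = 30.0 m/s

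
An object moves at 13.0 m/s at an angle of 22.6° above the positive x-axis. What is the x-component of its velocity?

vₓ = v cos(θ) = 13.0 × cos(22.6°) = 12.0 m/s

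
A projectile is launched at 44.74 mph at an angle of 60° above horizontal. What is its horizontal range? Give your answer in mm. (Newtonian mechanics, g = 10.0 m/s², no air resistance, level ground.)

v₀ = 44.74 mph × 0.44704 = 20.0006 m/s
R = v₀² × sin(2θ) / g = 20.0006² × sin(2 × 60°) / 10.0 = 400.024 × 0.866025 / 10.0 = 34.6431 m
R = 34.6431 m / 0.001 = 34640 mm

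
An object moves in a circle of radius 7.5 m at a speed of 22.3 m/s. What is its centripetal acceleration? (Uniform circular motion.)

a_c = v²/r = 22.3²/7.5 = 497.29/7.5 = 66.31 m/s²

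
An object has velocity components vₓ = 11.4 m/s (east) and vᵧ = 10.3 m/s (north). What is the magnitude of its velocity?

|v| = √(vₓ² + vᵧ²) = √(11.4² + 10.3²) = √(236.05) = 15.36 m/s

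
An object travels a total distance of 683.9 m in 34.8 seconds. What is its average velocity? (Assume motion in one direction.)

v_avg = Δd / Δt = 683.9 / 34.8 = 19.65 m/s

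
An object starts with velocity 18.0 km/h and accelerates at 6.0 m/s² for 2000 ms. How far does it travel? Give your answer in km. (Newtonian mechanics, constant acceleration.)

v₀ = 18.0 km/h × 0.2777777777777778 = 5.0 m/s
t = 2000 ms × 0.001 = 2.0 s
d = v₀ × t + ½ × a × t² = 5.0 × 2.0 + 0.5 × 6.0 × 2.0² = 22.0 m
d = 22.0 m / 1000.0 = 0.022 km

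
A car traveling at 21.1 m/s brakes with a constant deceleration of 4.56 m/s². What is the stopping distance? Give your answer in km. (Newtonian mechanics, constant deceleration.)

d = v₀² / (2a) = 21.1² / (2 × 4.56) = 445.21 / 9.12 = 48.8169 m
d = 48.8169 m / 1000.0 = 0.04882 km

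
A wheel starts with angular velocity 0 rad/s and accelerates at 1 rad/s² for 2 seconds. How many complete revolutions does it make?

θ = ω₀t + ½αt² = 0×2 + ½×1×2² = 2.0 rad
Total revolutions = θ/(2π) = 2.0/(2π) = 0.32
Complete revolutions = ⌊0.32⌋ = 0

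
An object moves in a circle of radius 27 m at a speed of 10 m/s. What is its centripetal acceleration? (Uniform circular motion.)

a_c = v²/r = 10²/27 = 100/27 = 3.7 m/s²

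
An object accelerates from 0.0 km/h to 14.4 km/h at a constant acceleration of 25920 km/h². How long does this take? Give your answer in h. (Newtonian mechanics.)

v₀ = 0.0 km/h × 0.2777777777777778 = 0.0 m/s
v = 14.4 km/h × 0.2777777777777778 = 4.0 m/s
a = 25920 km/h² × 7.716049382716049e-05 = 2.0 m/s²
t = (v - v₀) / a = (4.0 - 0.0) / 2.0 = 2.0 s
t = 2.0 s / 3600.0 = 0.0005556 h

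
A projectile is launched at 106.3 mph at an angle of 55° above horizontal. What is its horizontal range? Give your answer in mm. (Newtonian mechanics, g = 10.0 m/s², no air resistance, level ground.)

v₀ = 106.3 mph × 0.44704 = 47.5204 m/s
R = v₀² × sin(2θ) / g = 47.5204² × sin(2 × 55°) / 10.0 = 2258.19 × 0.939693 / 10.0 = 212.201 m
R = 212.201 m / 0.001 = 212200 mm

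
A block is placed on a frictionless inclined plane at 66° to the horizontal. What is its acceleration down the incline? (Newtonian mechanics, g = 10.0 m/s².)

a = g sin(θ) = 10.0 × sin(66°) = 10.0 × 0.91355 = 9.14 m/s²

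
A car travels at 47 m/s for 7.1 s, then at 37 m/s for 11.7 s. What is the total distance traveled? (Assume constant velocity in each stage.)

d₁ = v₁t₁ = 47 × 7.1 = 333.7 m
d₂ = v₂t₂ = 37 × 11.7 = 432.9 m
d_total = 333.7 + 432.9 = 766.6 m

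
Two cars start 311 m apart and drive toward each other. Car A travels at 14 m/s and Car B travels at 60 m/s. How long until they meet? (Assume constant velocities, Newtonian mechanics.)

Combined speed: v_combined = 14 + 60 = 74 m/s
Time to meet: t = d/v_combined = 311/74 = 4.2 s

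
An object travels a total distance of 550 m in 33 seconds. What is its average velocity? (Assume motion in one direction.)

v_avg = Δd / Δt = 550 / 33 = 16.67 m/s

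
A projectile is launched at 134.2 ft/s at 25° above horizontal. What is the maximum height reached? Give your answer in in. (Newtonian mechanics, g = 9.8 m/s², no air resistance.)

v₀ = 134.2 ft/s × 0.3048 = 40.9042 m/s
H = v₀² × sin²(θ) / (2g) = 40.9042² × sin(25°)² / (2 × 9.8) = 1673.15 × 0.178606 / 19.6 = 15.2467 m
H = 15.2467 m / 0.0254 = 600.3 in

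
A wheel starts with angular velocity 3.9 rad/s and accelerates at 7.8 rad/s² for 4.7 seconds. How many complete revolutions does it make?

θ = ω₀t + ½αt² = 3.9×4.7 + ½×7.8×4.7² = 104.481 rad
Total revolutions = θ/(2π) = 104.481/(2π) = 16.63
Complete revolutions = ⌊16.63⌋ = 16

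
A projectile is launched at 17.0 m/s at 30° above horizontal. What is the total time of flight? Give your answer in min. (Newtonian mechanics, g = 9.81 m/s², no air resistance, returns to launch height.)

T = 2 × v₀ × sin(θ) / g = 2 × 17.0 × sin(30°) / 9.81 = 2 × 17.0 × 0.5 / 9.81 = 1.73293 s
T = 1.73293 s / 60.0 = 0.02888 min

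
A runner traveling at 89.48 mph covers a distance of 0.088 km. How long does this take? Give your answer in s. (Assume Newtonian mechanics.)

d = 0.088 km × 1000.0 = 88.0 m
v = 89.48 mph × 0.44704 = 40.0011 m/s
t = d / v = 88.0 / 40.0011 = 2.2 s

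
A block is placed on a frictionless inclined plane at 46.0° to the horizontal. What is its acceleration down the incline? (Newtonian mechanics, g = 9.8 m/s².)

a = g sin(θ) = 9.8 × sin(46.0°) = 9.8 × 0.7193 = 7.05 m/s²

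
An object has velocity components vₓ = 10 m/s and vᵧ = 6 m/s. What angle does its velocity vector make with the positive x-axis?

θ = arctan(vᵧ/vₓ) = arctan(6/10) = 30.96°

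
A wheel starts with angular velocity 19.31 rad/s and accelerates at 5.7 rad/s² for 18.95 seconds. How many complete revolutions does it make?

θ = ω₀t + ½αt² = 19.31×18.95 + ½×5.7×18.95² = 1389.366625 rad
Total revolutions = θ/(2π) = 1389.366625/(2π) = 221.12
Complete revolutions = ⌊221.12⌋ = 221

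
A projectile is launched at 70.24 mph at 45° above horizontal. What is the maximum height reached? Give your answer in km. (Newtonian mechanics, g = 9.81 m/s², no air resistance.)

v₀ = 70.24 mph × 0.44704 = 31.4001 m/s
H = v₀² × sin²(θ) / (2g) = 31.4001² × sin(45°)² / (2 × 9.81) = 985.966 × 0.5 / 19.62 = 25.1266 m
H = 25.1266 m / 1000.0 = 0.02513 km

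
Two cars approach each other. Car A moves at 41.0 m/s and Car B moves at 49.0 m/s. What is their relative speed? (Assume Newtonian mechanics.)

v_rel = v_A + v_B = 41.0 + 49.0 = 90.0 m/s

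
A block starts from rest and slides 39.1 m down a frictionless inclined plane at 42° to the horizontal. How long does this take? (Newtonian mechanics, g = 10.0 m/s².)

a = g sin(θ) = 10.0 × sin(42°) = 6.6913 m/s²
t = √(2d/a) = √(2 × 39.1 / 6.6913) = 3.42 s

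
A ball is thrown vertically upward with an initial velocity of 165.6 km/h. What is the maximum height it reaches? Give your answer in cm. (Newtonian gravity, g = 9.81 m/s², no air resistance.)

v₀ = 165.6 km/h × 0.2777777777777778 = 46.0 m/s
h_max = v₀² / (2g) = 46.0² / (2 × 9.81) = 2116.0 / 19.62 = 107.849 m
h_max = 107.849 m / 0.01 = 10780 cm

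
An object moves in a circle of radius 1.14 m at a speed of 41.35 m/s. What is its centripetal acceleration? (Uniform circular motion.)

a_c = v²/r = 41.35²/1.14 = 1709.8225/1.14 = 1499.84 m/s²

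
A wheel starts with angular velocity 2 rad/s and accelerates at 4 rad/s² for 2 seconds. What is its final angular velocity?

ω = ω₀ + αt = 2 + 4 × 2 = 10 rad/s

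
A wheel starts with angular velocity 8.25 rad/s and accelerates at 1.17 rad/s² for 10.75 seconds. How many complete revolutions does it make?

θ = ω₀t + ½αt² = 8.25×10.75 + ½×1.17×10.75² = 156.2915625 rad
Total revolutions = θ/(2π) = 156.2915625/(2π) = 24.87
Complete revolutions = ⌊24.87⌋ = 24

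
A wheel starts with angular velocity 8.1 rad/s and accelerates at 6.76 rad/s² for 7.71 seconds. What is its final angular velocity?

ω = ω₀ + αt = 8.1 + 6.76 × 7.71 = 60.22 rad/s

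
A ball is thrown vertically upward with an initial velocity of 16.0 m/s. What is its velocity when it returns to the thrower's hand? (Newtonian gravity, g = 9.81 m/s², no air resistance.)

By conservation of energy (no air resistance), the ball returns to the throw height with the same speed as launch, but directed downward.
|v_ground| = v₀ = 16.0 m/s
v_ground = 16.0 m/s (downward)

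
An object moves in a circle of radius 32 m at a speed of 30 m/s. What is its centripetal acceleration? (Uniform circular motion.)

a_c = v²/r = 30²/32 = 900/32 = 28.12 m/s²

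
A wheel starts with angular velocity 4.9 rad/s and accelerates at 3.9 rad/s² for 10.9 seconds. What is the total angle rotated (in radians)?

θ = ω₀t + ½αt² = 4.9×10.9 + ½×3.9×10.9² = 285.09 rad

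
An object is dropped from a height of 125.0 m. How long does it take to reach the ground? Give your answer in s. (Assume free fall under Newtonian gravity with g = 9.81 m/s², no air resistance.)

t = √(2h/g) = √(2 × 125.0 / 9.81) = 5.048 s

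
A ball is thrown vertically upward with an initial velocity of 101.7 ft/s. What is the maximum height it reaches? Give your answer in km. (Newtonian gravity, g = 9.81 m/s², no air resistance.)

v₀ = 101.7 ft/s × 0.3048 = 30.9982 m/s
h_max = v₀² / (2g) = 30.9982² / (2 × 9.81) = 960.888 / 19.62 = 48.9749 m
h_max = 48.9749 m / 1000.0 = 0.04897 km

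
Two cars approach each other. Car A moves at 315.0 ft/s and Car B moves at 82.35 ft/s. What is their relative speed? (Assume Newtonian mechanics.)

v_rel = v_A + v_B = 315.0 + 82.35 = 397.35 ft/s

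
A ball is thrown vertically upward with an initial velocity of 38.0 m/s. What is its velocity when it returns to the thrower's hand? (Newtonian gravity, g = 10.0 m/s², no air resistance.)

By conservation of energy (no air resistance), the ball returns to the throw height with the same speed as launch, but directed downward.
|v_ground| = v₀ = 38.0 m/s
v_ground = 38.0 m/s (downward)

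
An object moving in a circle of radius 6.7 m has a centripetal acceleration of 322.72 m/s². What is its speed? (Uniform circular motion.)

v = √(a_c × r) = √(322.72 × 6.7) = 46.5 m/s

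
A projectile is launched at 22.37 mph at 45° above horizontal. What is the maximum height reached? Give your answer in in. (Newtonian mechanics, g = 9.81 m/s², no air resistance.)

v₀ = 22.37 mph × 0.44704 = 10.0003 m/s
H = v₀² × sin²(θ) / (2g) = 10.0003² × sin(45°)² / (2 × 9.81) = 100.006 × 0.5 / 19.62 = 2.54857 m
H = 2.54857 m / 0.0254 = 100.3 in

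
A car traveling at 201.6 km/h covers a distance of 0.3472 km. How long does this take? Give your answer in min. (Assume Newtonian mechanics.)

d = 0.3472 km × 1000.0 = 347.2 m
v = 201.6 km/h × 0.2777777777777778 = 56.0 m/s
t = d / v = 347.2 / 56.0 = 6.2 s
t = 6.2 s / 60.0 = 0.1033 min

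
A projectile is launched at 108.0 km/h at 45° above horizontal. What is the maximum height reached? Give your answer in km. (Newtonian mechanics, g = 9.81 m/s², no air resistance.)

v₀ = 108.0 km/h × 0.2777777777777778 = 30.0 m/s
H = v₀² × sin²(θ) / (2g) = 30.0² × sin(45°)² / (2 × 9.81) = 900.0 × 0.5 / 19.62 = 22.9358 m
H = 22.9358 m / 1000.0 = 0.02294 km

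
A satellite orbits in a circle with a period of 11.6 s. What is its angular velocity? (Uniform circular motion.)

ω = 2π/T = 2π/11.6 = 0.5417 rad/s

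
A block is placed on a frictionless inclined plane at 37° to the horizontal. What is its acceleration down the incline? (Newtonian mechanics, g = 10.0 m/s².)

a = g sin(θ) = 10.0 × sin(37°) = 10.0 × 0.6018 = 6.02 m/s²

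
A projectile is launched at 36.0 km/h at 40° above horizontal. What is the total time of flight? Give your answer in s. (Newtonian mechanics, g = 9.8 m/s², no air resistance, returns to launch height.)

v₀ = 36.0 km/h × 0.2777777777777778 = 10.0 m/s
T = 2 × v₀ × sin(θ) / g = 2 × 10.0 × sin(40°) / 9.8 = 2 × 10.0 × 0.642788 / 9.8 = 1.312 s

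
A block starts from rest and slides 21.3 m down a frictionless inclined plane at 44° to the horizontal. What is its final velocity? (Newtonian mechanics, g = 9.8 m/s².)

a = g sin(θ) = 9.8 × sin(44°) = 6.8077 m/s²
v = √(2ad) = √(2 × 6.8077 × 21.3) = 17.03 m/s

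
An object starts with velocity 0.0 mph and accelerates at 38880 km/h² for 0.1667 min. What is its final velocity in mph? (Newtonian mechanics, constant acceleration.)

v₀ = 0.0 mph × 0.44704 = 0.0 m/s
a = 38880 km/h² × 7.716049382716049e-05 = 3.0 m/s²
t = 0.1667 min × 60.0 = 10.002 s
v = v₀ + a × t = 0.0 + 3.0 × 10.002 = 30.006 m/s
v = 30.006 m/s / 0.44704 = 67.12 mph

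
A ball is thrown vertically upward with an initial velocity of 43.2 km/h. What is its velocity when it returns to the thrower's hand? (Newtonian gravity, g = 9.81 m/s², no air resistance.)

By conservation of energy (no air resistance), the ball returns to the throw height with the same speed as launch, but directed downward.
|v_ground| = v₀ = 43.2 km/h
v_ground = 43.2 km/h (downward)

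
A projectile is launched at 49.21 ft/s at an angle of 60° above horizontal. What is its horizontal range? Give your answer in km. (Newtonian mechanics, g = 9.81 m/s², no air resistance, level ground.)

v₀ = 49.21 ft/s × 0.3048 = 14.9992 m/s
R = v₀² × sin(2θ) / g = 14.9992² × sin(2 × 60°) / 9.81 = 224.976 × 0.866025 / 9.81 = 19.8608 m
R = 19.8608 m / 1000.0 = 0.01986 km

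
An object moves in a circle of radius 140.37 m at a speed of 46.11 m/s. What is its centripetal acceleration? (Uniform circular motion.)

a_c = v²/r = 46.11²/140.37 = 2126.1321/140.37 = 15.15 m/s²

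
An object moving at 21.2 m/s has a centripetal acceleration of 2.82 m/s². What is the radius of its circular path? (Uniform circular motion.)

r = v²/a_c = 21.2²/2.82 = 159.38 m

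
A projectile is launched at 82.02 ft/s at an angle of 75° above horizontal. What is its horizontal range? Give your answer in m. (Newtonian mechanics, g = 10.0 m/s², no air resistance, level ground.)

v₀ = 82.02 ft/s × 0.3048 = 24.9997 m/s
R = v₀² × sin(2θ) / g = 24.9997² × sin(2 × 75°) / 10.0 = 624.985 × 0.5 / 10.0 = 31.25 m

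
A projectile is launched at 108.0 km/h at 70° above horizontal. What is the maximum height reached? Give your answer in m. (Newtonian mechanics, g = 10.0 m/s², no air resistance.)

v₀ = 108.0 km/h × 0.2777777777777778 = 30.0 m/s
H = v₀² × sin²(θ) / (2g) = 30.0² × sin(70°)² / (2 × 10.0) = 900.0 × 0.883022 / 20.0 = 39.74 m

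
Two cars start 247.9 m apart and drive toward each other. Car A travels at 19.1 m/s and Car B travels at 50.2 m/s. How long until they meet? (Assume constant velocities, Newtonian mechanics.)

Combined speed: v_combined = 19.1 + 50.2 = 69.3 m/s
Time to meet: t = d/v_combined = 247.9/69.3 = 3.58 s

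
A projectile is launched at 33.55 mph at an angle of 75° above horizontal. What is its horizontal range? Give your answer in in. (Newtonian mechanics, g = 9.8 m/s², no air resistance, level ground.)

v₀ = 33.55 mph × 0.44704 = 14.9982 m/s
R = v₀² × sin(2θ) / g = 14.9982² × sin(2 × 75°) / 9.8 = 224.946 × 0.5 / 9.8 = 11.4768 m
R = 11.4768 m / 0.0254 = 451.8 in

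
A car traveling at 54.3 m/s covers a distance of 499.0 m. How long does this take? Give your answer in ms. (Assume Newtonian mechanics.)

t = d / v = 499.0 / 54.3 = 9.18969 s
t = 9.18969 s / 0.001 = 9190 ms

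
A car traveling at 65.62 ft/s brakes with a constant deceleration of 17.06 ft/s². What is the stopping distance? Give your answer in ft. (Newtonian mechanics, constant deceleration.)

v₀ = 65.62 ft/s × 0.3048 = 20.001 m/s
a = 17.06 ft/s² × 0.3048 = 5.19989 m/s²
d = v₀² / (2a) = 20.001² / (2 × 5.19989) = 400.04 / 10.3998 = 38.4661 m
d = 38.4661 m / 0.3048 = 126.2 ft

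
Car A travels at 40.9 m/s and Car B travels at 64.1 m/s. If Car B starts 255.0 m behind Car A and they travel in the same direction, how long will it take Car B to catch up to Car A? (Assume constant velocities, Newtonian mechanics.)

Relative speed: v_rel = 64.1 - 40.9 = 23.2 m/s
Time to catch: t = d₀/v_rel = 255.0/23.2 = 10.99 s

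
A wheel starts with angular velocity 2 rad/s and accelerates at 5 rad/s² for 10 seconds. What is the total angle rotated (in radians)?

θ = ω₀t + ½αt² = 2×10 + ½×5×10² = 270.0 rad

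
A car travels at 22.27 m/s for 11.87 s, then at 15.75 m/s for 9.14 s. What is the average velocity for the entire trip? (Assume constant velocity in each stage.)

d₁ = v₁t₁ = 22.27 × 11.87 = 264.3449 m
d₂ = v₂t₂ = 15.75 × 9.14 = 143.955 m
d_total = 408.2999 m, t_total = 21.01 s
v_avg = d_total/t_total = 408.2999/21.01 = 19.43 m/s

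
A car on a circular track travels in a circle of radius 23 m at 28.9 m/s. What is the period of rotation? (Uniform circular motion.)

T = 2πr/v = 2π×23/28.9 = 5.0 s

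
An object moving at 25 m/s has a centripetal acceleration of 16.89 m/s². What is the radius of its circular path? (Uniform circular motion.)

r = v²/a_c = 25²/16.89 = 37.0 m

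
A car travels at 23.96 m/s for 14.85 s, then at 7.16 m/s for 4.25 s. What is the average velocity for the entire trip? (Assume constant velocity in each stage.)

d₁ = v₁t₁ = 23.96 × 14.85 = 355.806 m
d₂ = v₂t₂ = 7.16 × 4.25 = 30.43 m
d_total = 386.236 m, t_total = 19.1 s
v_avg = d_total/t_total = 386.236/19.1 = 20.22 m/s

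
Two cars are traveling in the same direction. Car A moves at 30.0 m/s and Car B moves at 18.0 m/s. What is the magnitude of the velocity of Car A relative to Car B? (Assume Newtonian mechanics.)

v_rel = |v_A - v_B| = |30.0 - 18.0| = 12.0 m/s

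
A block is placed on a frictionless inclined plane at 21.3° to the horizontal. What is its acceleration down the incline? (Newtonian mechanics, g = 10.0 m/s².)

a = g sin(θ) = 10.0 × sin(21.3°) = 10.0 × 0.3633 = 3.63 m/s²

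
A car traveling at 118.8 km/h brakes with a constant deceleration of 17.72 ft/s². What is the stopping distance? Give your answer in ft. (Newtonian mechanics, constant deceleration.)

v₀ = 118.8 km/h × 0.2777777777777778 = 33.0 m/s
a = 17.72 ft/s² × 0.3048 = 5.40106 m/s²
d = v₀² / (2a) = 33.0² / (2 × 5.40106) = 1089.0 / 10.8021 = 100.814 m
d = 100.814 m / 0.3048 = 330.8 ft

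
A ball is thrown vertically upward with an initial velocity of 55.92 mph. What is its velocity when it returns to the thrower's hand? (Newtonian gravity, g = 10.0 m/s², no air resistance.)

By conservation of energy (no air resistance), the ball returns to the throw height with the same speed as launch, but directed downward.
|v_ground| = v₀ = 55.92 mph
v_ground = 55.92 mph (downward)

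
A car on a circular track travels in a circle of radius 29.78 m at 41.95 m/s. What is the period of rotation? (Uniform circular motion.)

T = 2πr/v = 2π×29.78/41.95 = 4.46 s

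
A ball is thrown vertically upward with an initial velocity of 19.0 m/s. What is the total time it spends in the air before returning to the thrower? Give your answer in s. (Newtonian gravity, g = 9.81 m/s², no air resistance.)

t_total = 2 × v₀ / g = 2 × 19.0 / 9.81 = 3.874 s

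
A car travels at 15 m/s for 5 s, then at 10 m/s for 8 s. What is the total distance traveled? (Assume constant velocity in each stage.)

d₁ = v₁t₁ = 15 × 5 = 75 m
d₂ = v₂t₂ = 10 × 8 = 80 m
d_total = 75 + 80 = 155 m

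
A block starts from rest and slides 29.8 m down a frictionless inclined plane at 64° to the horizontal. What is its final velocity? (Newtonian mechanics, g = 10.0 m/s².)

a = g sin(θ) = 10.0 × sin(64°) = 8.9879 m/s²
v = √(2ad) = √(2 × 8.9879 × 29.8) = 23.14 m/s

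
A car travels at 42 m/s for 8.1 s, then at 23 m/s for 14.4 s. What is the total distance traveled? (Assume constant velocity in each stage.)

d₁ = v₁t₁ = 42 × 8.1 = 340.2 m
d₂ = v₂t₂ = 23 × 14.4 = 331.2 m
d_total = 340.2 + 331.2 = 671.4 m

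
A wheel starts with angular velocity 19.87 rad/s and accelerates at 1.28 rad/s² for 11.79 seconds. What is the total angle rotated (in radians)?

θ = ω₀t + ½αt² = 19.87×11.79 + ½×1.28×11.79² = 323.23 rad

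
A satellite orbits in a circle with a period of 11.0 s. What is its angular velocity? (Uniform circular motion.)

ω = 2π/T = 2π/11.0 = 0.5712 rad/s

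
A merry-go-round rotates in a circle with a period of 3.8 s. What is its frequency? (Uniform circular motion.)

f = 1/T = 1/3.8 = 0.2632 Hz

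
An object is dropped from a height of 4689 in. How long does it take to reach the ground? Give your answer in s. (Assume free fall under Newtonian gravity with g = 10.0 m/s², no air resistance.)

h = 4689 in × 0.0254 = 119.101 m
t = √(2h/g) = √(2 × 119.101 / 10.0) = 4.881 s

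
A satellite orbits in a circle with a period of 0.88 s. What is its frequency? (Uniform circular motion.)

f = 1/T = 1/0.88 = 1.1364 Hz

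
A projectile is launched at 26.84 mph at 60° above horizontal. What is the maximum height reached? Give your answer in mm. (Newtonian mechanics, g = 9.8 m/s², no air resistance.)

v₀ = 26.84 mph × 0.44704 = 11.9986 m/s
H = v₀² × sin²(θ) / (2g) = 11.9986² × sin(60°)² / (2 × 9.8) = 143.966 × 0.75 / 19.6 = 5.5089 m
H = 5.5089 m / 0.001 = 5509 mm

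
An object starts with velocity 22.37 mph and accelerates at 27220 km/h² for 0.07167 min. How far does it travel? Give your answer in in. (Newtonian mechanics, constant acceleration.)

v₀ = 22.37 mph × 0.44704 = 10.0003 m/s
a = 27220 km/h² × 7.716049382716049e-05 = 2.10031 m/s²
t = 0.07167 min × 60.0 = 4.3002 s
d = v₀ × t + ½ × a × t² = 10.0003 × 4.3002 + 0.5 × 2.10031 × 4.3002² = 62.4225 m
d = 62.4225 m / 0.0254 = 2458 in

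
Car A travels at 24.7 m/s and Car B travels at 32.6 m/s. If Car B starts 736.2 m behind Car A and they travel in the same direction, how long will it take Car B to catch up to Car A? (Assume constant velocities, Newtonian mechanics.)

Relative speed: v_rel = 32.6 - 24.7 = 7.9 m/s
Time to catch: t = d₀/v_rel = 736.2/7.9 = 93.19 s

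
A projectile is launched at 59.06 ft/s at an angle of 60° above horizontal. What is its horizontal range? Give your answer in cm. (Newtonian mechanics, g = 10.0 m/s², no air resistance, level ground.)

v₀ = 59.06 ft/s × 0.3048 = 18.0015 m/s
R = v₀² × sin(2θ) / g = 18.0015² × sin(2 × 60°) / 10.0 = 324.054 × 0.866025 / 10.0 = 28.0639 m
R = 28.0639 m / 0.01 = 2806 cm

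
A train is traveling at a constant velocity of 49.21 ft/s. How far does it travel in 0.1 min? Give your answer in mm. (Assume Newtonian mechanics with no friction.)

v = 49.21 ft/s × 0.3048 = 14.9992 m/s
t = 0.1 min × 60.0 = 6.0 s
d = v × t = 14.9992 × 6.0 = 89.9952 m
d = 89.9952 m / 0.001 = 90000 mm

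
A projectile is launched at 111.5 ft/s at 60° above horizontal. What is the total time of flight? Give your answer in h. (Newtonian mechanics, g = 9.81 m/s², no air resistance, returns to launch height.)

v₀ = 111.5 ft/s × 0.3048 = 33.9852 m/s
T = 2 × v₀ × sin(θ) / g = 2 × 33.9852 × sin(60°) / 9.81 = 2 × 33.9852 × 0.866025 / 9.81 = 6.00041 s
T = 6.00041 s / 3600.0 = 0.001667 h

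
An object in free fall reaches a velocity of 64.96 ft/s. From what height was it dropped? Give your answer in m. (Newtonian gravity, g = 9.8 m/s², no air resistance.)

v = 64.96 ft/s × 0.3048 = 19.7998 m/s
h = v² / (2g) = 19.7998² / (2 × 9.8) = 20.0 m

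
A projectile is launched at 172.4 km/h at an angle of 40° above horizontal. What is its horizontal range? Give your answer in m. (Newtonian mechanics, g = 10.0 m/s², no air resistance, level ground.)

v₀ = 172.4 km/h × 0.2777777777777778 = 47.8889 m/s
R = v₀² × sin(2θ) / g = 47.8889² × sin(2 × 40°) / 10.0 = 2293.35 × 0.984808 / 10.0 = 225.9 m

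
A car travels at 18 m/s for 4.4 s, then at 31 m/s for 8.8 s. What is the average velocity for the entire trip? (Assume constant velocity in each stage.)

d₁ = v₁t₁ = 18 × 4.4 = 79.2 m
d₂ = v₂t₂ = 31 × 8.8 = 272.8 m
d_total = 352.0 m, t_total = 13.2 s
v_avg = d_total/t_total = 352.0/13.2 = 26.67 m/s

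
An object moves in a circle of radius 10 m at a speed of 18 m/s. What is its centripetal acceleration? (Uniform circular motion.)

a_c = v²/r = 18²/10 = 324/10 = 32.4 m/s²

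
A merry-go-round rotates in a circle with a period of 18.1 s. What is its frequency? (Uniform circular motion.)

f = 1/T = 1/18.1 = 0.0552 Hz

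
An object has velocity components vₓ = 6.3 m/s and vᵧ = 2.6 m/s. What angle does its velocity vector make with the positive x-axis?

θ = arctan(vᵧ/vₓ) = arctan(2.6/6.3) = 22.43°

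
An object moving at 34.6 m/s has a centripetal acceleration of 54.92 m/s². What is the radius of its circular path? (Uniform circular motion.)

r = v²/a_c = 34.6²/54.92 = 21.8 m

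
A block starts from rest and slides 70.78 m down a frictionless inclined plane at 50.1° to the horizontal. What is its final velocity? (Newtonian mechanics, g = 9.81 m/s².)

a = g sin(θ) = 9.81 × sin(50.1°) = 7.5259 m/s²
v = √(2ad) = √(2 × 7.5259 × 70.78) = 32.64 m/s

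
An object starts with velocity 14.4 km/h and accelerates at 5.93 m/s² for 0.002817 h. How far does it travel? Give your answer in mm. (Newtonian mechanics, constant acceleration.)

v₀ = 14.4 km/h × 0.2777777777777778 = 4.0 m/s
t = 0.002817 h × 3600.0 = 10.1412 s
d = v₀ × t + ½ × a × t² = 4.0 × 10.1412 + 0.5 × 5.93 × 10.1412² = 345.497 m
d = 345.497 m / 0.001 = 345500 mm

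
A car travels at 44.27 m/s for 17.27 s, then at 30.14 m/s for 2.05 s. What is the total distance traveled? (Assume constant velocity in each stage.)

d₁ = v₁t₁ = 44.27 × 17.27 = 764.5429 m
d₂ = v₂t₂ = 30.14 × 2.05 = 61.787 m
d_total = 764.5429 + 61.787 = 826.33 m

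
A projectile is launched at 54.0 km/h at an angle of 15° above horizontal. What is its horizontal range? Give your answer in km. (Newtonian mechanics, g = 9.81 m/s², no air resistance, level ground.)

v₀ = 54.0 km/h × 0.2777777777777778 = 15.0 m/s
R = v₀² × sin(2θ) / g = 15.0² × sin(2 × 15°) / 9.81 = 225.0 × 0.5 / 9.81 = 11.4679 m
R = 11.4679 m / 1000.0 = 0.01147 km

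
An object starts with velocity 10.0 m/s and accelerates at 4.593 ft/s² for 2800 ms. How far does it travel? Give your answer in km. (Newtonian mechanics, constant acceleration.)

a = 4.593 ft/s² × 0.3048 = 1.39995 m/s²
t = 2800 ms × 0.001 = 2.8 s
d = v₀ × t + ½ × a × t² = 10.0 × 2.8 + 0.5 × 1.39995 × 2.8² = 33.4878 m
d = 33.4878 m / 1000.0 = 0.03349 km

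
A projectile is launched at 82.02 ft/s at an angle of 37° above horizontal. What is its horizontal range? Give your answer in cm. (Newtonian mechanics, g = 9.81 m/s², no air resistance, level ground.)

v₀ = 82.02 ft/s × 0.3048 = 24.9997 m/s
R = v₀² × sin(2θ) / g = 24.9997² × sin(2 × 37°) / 9.81 = 624.985 × 0.961262 / 9.81 = 61.241 m
R = 61.241 m / 0.01 = 6124 cm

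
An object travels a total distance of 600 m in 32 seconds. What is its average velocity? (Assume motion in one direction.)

v_avg = Δd / Δt = 600 / 32 = 18.75 m/s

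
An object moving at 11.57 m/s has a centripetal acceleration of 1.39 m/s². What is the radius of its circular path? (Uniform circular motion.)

r = v²/a_c = 11.57²/1.39 = 96.31 m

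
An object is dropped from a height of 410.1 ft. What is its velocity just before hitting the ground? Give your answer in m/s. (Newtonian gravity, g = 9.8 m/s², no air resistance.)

h = 410.1 ft × 0.3048 = 124.998 m
v = √(2gh) = √(2 × 9.8 × 124.998) = 49.5 m/s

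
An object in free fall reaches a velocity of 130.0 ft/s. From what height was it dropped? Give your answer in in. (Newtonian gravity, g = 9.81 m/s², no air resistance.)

v = 130.0 ft/s × 0.3048 = 39.624 m/s
h = v² / (2g) = 39.624² / (2 × 9.81) = 80.0235 m
h = 80.0235 m / 0.0254 = 3151 in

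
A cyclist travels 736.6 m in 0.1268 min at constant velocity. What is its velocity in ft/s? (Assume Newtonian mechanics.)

t = 0.1268 min × 60.0 = 7.608 s
v = d / t = 736.6 / 7.608 = 96.8191 m/s
v = 96.8191 m/s / 0.3048 = 317.6 ft/s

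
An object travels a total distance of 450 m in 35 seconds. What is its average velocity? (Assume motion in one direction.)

v_avg = Δd / Δt = 450 / 35 = 12.86 m/s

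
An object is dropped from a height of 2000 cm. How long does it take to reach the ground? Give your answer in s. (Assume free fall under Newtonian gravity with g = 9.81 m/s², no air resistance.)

h = 2000 cm × 0.01 = 20.0 m
t = √(2h/g) = √(2 × 20.0 / 9.81) = 2.019 s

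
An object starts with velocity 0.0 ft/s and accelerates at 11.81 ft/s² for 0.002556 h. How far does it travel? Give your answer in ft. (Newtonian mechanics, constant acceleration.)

v₀ = 0.0 ft/s × 0.3048 = 0.0 m/s
a = 11.81 ft/s² × 0.3048 = 3.59969 m/s²
t = 0.002556 h × 3600.0 = 9.2016 s
d = v₀ × t + ½ × a × t² = 0.0 × 9.2016 + 0.5 × 3.59969 × 9.2016² = 152.392 m
d = 152.392 m / 0.3048 = 500.0 ft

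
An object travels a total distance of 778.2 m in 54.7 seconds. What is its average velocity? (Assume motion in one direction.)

v_avg = Δd / Δt = 778.2 / 54.7 = 14.23 m/s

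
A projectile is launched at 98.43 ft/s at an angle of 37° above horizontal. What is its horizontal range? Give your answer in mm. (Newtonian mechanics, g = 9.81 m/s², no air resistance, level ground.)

v₀ = 98.43 ft/s × 0.3048 = 30.0015 m/s
R = v₀² × sin(2θ) / g = 30.0015² × sin(2 × 37°) / 9.81 = 900.09 × 0.961262 / 9.81 = 88.198 m
R = 88.198 m / 0.001 = 88200 mm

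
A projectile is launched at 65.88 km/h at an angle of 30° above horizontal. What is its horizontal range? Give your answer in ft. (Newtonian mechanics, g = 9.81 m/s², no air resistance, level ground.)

v₀ = 65.88 km/h × 0.2777777777777778 = 18.3 m/s
R = v₀² × sin(2θ) / g = 18.3² × sin(2 × 30°) / 9.81 = 334.89 × 0.866025 / 9.81 = 29.564 m
R = 29.564 m / 0.3048 = 96.99 ft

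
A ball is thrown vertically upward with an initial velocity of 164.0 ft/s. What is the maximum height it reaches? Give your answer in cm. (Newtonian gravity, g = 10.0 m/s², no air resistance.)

v₀ = 164.0 ft/s × 0.3048 = 49.9872 m/s
h_max = v₀² / (2g) = 49.9872² / (2 × 10.0) = 2498.72 / 20.0 = 124.936 m
h_max = 124.936 m / 0.01 = 12490 cm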